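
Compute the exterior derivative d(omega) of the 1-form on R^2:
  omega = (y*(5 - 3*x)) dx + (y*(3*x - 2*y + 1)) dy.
d(omega) = (3*x + 3*y - 5) dx ∧ dy

For a 1-form omega = sum_i f_i dx_i, the exterior derivative is
  d(omega) = sum_{i < j} (∂f_j/∂x_i - ∂f_i/∂x_j) dx_i ∧ dx_j.
  coefficient of dx ∧ dy: ∂f_2/∂x - ∂f_1/∂y = ∂(y*(3*x - 2*y + 1))/∂x - ∂(y*(5 - 3*x))/∂y = 3*x + 3*y - 5
Assembling: d(omega) = (3*x + 3*y - 5) dx ∧ dy.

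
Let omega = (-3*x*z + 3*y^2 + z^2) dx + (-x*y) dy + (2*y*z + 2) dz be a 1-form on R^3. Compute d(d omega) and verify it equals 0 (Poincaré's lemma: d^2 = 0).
d(d omega) = 0

Step 1: d omega = sum_{i<j} (∂f_j/∂x_i - ∂f_i/∂x_j) dx_i ∧ dx_j:
  coeff of dx ∧ dy: -7*y
  coeff of dx ∧ dz: 3*x - 2*z
  coeff of dy ∧ dz: 2*z
Step 2: Apply d again to each 2-form coefficient. The only possible 3-form in R^3 is dx ∧ dy ∧ dz, with coefficient
  ∂(coeff of dy∧dz)/∂x - ∂(coeff of dx∧dz)/∂y + ∂(coeff of dx∧dy)/∂z
  = ∂/∂x (2*z) - ∂/∂y (3*x - 2*z) + ∂/∂z (-7*y).
Each of these terms simplifies to sums of mixed partials that cancel in pairs. The result is 0 (by equality of mixed partials for smooth functions — Schwarz / Clairaut).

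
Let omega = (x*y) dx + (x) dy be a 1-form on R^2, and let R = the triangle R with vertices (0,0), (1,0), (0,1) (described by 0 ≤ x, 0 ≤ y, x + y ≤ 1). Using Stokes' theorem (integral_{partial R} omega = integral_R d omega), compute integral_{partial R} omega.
integral_(partial R) omega = 1/3

Stokes: integral_partial_R omega = integral_R d omega with d omega = (∂Q/∂x - ∂P/∂y) dx ∧ dy.
  ∂Q/∂x = 1
  ∂P/∂y = x
  integrand = ∂Q/∂x - ∂P/∂y = 1 - x.
Integrating over R: integral_0^1 integral_0^{1-x} (1 - x) dy dx = 1/3.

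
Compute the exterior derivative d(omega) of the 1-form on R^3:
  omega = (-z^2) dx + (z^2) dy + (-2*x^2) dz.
d(omega) = (-4*x + 2*z) dx ∧ dz + (-2*z) dy ∧ dz

For a 1-form omega = sum_i f_i dx_i, the exterior derivative is
  d(omega) = sum_{i < j} (∂f_j/∂x_i - ∂f_i/∂x_j) dx_i ∧ dx_j.
  coefficient of dx ∧ dz: ∂f_3/∂x - ∂f_1/∂z = ∂(-2*x^2)/∂x - ∂(-z^2)/∂z = -4*x + 2*z
  coefficient of dy ∧ dz: ∂f_3/∂y - ∂f_2/∂z = ∂(-2*x^2)/∂y - ∂(z^2)/∂z = -2*z
Assembling: d(omega) = (-4*x + 2*z) dx ∧ dz + (-2*z) dy ∧ dz.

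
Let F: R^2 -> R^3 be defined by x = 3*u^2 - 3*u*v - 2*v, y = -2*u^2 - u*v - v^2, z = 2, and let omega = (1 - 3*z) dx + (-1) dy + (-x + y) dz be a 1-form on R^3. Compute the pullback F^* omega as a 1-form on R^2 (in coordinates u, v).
F^* omega = (-26*u + 16*v) du + (16*u + 2*v + 10) dv

Using F^*(f dg) = (f ∘ F) d(g ∘ F), substitute each coordinate x_i by F_i(u, v) in f_i, and replace dx_i by d F_i = (∂F_i/∂u) du + (∂F_i/∂v) dv.
  For the x component: f_1(F) = -5; d F_1 = (6*u - 3*v) du + (-3*u - 2) dv
  For the y component: f_2(F) = -1; d F_2 = (-4*u - v) du + (-u - 2*v) dv
  For the z component: f_3(F) = -5*u^2 + 2*u*v - v^2 + 2*v; d F_3 = (0) du + (0) dv
Combining and collecting du, dv coefficients:
  coeff of du: -26*u + 16*v
  coeff of dv: 16*u + 2*v + 10
F^* omega = (-26*u + 16*v) du + (16*u + 2*v + 10) dv.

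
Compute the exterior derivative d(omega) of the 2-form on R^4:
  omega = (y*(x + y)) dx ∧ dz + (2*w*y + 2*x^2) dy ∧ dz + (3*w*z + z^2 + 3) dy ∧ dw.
d(omega) = (3*x - 2*y) dx ∧ dy ∧ dz + (-3*w + 2*y - 2*z) dy ∧ dz ∧ dw

For a 2-form omega = sum_{i<j} g_{ij} dx_i ∧ dx_j, the exterior derivative is
  d(omega) = sum_{i<j} d(g_{ij}) ∧ dx_i ∧ dx_j = sum_{i<j, k} (∂g_{ij}/∂x_k) dx_k ∧ dx_i ∧ dx_j.
Expand each term, using dx_k ∧ dx_i ∧ dx_j = sgn(permutation) dx_{(a)} ∧ dx_{(b)} ∧ dx_{(c)} with (a < b < c) sorted:
  d(y*(x + y)) includes (∂/∂y)(y*(x + y)) dy = (x + 2*y) dy, which multiplied by dx ∧ dz gives (-x - 2*y) dx ∧ dy ∧ dz
  d(2*w*y + 2*x^2) includes (∂/∂x)(2*w*y + 2*x^2) dx = (4*x) dx, which multiplied by dy ∧ dz gives (4*x) dx ∧ dy ∧ dz
  d(2*w*y + 2*x^2) includes (∂/∂w)(2*w*y + 2*x^2) dw = (2*y) dw, which multiplied by dy ∧ dz gives (2*y) dy ∧ dz ∧ dw
  d(3*w*z + z^2 + 3) includes (∂/∂z)(3*w*z + z^2 + 3) dz = (3*w + 2*z) dz, which multiplied by dy ∧ dw gives (-3*w - 2*z) dy ∧ dz ∧ dw
Collecting like 3-forms: d(omega) = (3*x - 2*y) dx ∧ dy ∧ dz + (-3*w + 2*y - 2*z) dy ∧ dz ∧ dw.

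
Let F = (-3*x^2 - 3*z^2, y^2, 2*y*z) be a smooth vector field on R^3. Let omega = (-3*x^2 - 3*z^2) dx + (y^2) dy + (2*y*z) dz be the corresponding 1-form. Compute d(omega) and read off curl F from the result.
d(omega) = (2*z) dy ∧ dz + (-6*z) dz ∧ dx + (0) dx ∧ dy; curl F = (2*z, -6*z, 0)

d omega = sum_{i<j} (∂f_j/∂x_i - ∂f_i/∂x_j) dx_i ∧ dx_j. Under the identification (dy ∧ dz, dz ∧ dx, dx ∧ dy) ↔ (e_x, e_y, e_z), the coefficients are exactly the components of curl F. Compute:
  ∂R/∂y - ∂Q/∂z = (2*z) - (0) = 2*z
  ∂P/∂z - ∂R/∂x = (-6*z) - (0) = -6*z
  ∂Q/∂x - ∂P/∂y = (0) - (0) = 0.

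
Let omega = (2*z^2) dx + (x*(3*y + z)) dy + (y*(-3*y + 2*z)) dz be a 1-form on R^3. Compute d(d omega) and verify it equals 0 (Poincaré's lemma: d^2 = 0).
d(d omega) = 0

Step 1: d omega = sum_{i<j} (∂f_j/∂x_i - ∂f_i/∂x_j) dx_i ∧ dx_j:
  coeff of dx ∧ dy: 3*y + z
  coeff of dx ∧ dz: -4*z
  coeff of dy ∧ dz: -x - 6*y + 2*z
Step 2: Apply d again to each 2-form coefficient. The only possible 3-form in R^3 is dx ∧ dy ∧ dz, with coefficient
  ∂(coeff of dy∧dz)/∂x - ∂(coeff of dx∧dz)/∂y + ∂(coeff of dx∧dy)/∂z
  = ∂/∂x (-x - 6*y + 2*z) - ∂/∂y (-4*z) + ∂/∂z (3*y + z).
Each of these terms simplifies to sums of mixed partials that cancel in pairs. The result is 0 (by equality of mixed partials for smooth functions — Schwarz / Clairaut).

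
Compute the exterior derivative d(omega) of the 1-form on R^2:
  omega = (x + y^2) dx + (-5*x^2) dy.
d(omega) = (-10*x - 2*y) dx ∧ dy

For a 1-form omega = sum_i f_i dx_i, the exterior derivative is
  d(omega) = sum_{i < j} (∂f_j/∂x_i - ∂f_i/∂x_j) dx_i ∧ dx_j.
  coefficient of dx ∧ dy: ∂f_2/∂x - ∂f_1/∂y = ∂(-5*x^2)/∂x - ∂(x + y^2)/∂y = -10*x - 2*y
Assembling: d(omega) = (-10*x - 2*y) dx ∧ dy.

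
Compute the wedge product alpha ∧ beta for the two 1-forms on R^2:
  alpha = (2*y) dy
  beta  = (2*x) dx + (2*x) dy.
alpha ∧ beta = (-4*x*y) dx ∧ dy

Distribute the wedge, using dx_i ∧ dx_j = -dx_j ∧ dx_i and dx_i ∧ dx_i = 0. For each pair (i, j) with i < j, the coefficient of dx_i ∧ dx_j in alpha ∧ beta is (alpha_i * beta_j - alpha_j * beta_i). Collecting: alpha ∧ beta = (-4*x*y) dx ∧ dy.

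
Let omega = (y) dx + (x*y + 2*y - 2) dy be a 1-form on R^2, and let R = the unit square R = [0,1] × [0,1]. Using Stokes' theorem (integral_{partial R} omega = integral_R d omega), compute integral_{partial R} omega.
integral_(partial R) omega = -1/2

Stokes: integral_partial_R omega = integral_R d omega with d omega = (∂Q/∂x - ∂P/∂y) dx ∧ dy.
  ∂Q/∂x = y
  ∂P/∂y = 1
  integrand = ∂Q/∂x - ∂P/∂y = y - 1.
Integrating over R: integral_0^1 integral_0^1 (y - 1) dx dy = -1/2.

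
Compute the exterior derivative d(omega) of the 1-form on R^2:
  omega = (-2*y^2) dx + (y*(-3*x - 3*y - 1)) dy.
d(omega) = (y) dx ∧ dy

For a 1-form omega = sum_i f_i dx_i, the exterior derivative is
  d(omega) = sum_{i < j} (∂f_j/∂x_i - ∂f_i/∂x_j) dx_i ∧ dx_j.
  coefficient of dx ∧ dy: ∂f_2/∂x - ∂f_1/∂y = ∂(y*(-3*x - 3*y - 1))/∂x - ∂(-2*y^2)/∂y = y
Assembling: d(omega) = (y) dx ∧ dy.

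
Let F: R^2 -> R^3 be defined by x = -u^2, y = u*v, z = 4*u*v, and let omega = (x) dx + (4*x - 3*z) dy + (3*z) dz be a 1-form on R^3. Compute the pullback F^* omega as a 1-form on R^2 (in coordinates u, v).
F^* omega = (2*u*(u^2 - 2*u*v + 18*v^2)) du + (4*u^2*(-u + 9*v)) dv

Using F^*(f dg) = (f ∘ F) d(g ∘ F), substitute each coordinate x_i by F_i(u, v) in f_i, and replace dx_i by d F_i = (∂F_i/∂u) du + (∂F_i/∂v) dv.
  For the x component: f_1(F) = -u^2; d F_1 = (-2*u) du + (0) dv
  For the y component: f_2(F) = 4*u*(-u - 3*v); d F_2 = (v) du + (u) dv
  For the z component: f_3(F) = 12*u*v; d F_3 = (4*v) du + (4*u) dv
Combining and collecting du, dv coefficients:
  coeff of du: 2*u*(u^2 - 2*u*v + 18*v^2)
  coeff of dv: 4*u^2*(-u + 9*v)
F^* omega = (2*u*(u^2 - 2*u*v + 18*v^2)) du + (4*u^2*(-u + 9*v)) dv.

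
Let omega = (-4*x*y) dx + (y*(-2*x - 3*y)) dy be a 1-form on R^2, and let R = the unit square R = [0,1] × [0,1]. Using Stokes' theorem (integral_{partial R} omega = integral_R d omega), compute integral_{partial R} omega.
integral_(partial R) omega = 1

Stokes: integral_partial_R omega = integral_R d omega with d omega = (∂Q/∂x - ∂P/∂y) dx ∧ dy.
  ∂Q/∂x = -2*y
  ∂P/∂y = -4*x
  integrand = ∂Q/∂x - ∂P/∂y = 4*x - 2*y.
Integrating over R: integral_0^1 integral_0^1 (4*x - 2*y) dx dy = 1.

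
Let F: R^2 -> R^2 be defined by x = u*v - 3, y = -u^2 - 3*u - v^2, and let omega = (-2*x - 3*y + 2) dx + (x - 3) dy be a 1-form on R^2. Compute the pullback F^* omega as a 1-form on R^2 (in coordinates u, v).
F^* omega = (u^2*v - 2*u*v^2 + 6*u*v + 12*u + 3*v^3 + 8*v + 18) du + (3*u^3 - 2*u^2*v + 9*u^2 + u*v^2 + 8*u + 12*v) dv

Using F^*(f dg) = (f ∘ F) d(g ∘ F), substitute each coordinate x_i by F_i(u, v) in f_i, and replace dx_i by d F_i = (∂F_i/∂u) du + (∂F_i/∂v) dv.
  For the x component: f_1(F) = 3*u^2 - 2*u*v + 9*u + 3*v^2 + 8; d F_1 = (v) du + (u) dv
  For the y component: f_2(F) = u*v - 6; d F_2 = (-2*u - 3) du + (-2*v) dv
Combining and collecting du, dv coefficients:
  coeff of du: u^2*v - 2*u*v^2 + 6*u*v + 12*u + 3*v^3 + 8*v + 18
  coeff of dv: 3*u^3 - 2*u^2*v + 9*u^2 + u*v^2 + 8*u + 12*v
F^* omega = (u^2*v - 2*u*v^2 + 6*u*v + 12*u + 3*v^3 + 8*v + 18) du + (3*u^3 - 2*u^2*v + 9*u^2 + u*v^2 + 8*u + 12*v) dv.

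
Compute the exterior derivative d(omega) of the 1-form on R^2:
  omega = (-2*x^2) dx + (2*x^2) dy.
d(omega) = (4*x) dx ∧ dy

For a 1-form omega = sum_i f_i dx_i, the exterior derivative is
  d(omega) = sum_{i < j} (∂f_j/∂x_i - ∂f_i/∂x_j) dx_i ∧ dx_j.
  coefficient of dx ∧ dy: ∂f_2/∂x - ∂f_1/∂y = ∂(2*x^2)/∂x - ∂(-2*x^2)/∂y = 4*x
Assembling: d(omega) = (4*x) dx ∧ dy.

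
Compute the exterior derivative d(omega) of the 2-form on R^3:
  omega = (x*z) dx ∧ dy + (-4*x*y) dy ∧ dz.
d(omega) = (x - 4*y) dx ∧ dy ∧ dz

For a 2-form omega = sum_{i<j} g_{ij} dx_i ∧ dx_j, the exterior derivative is
  d(omega) = sum_{i<j} d(g_{ij}) ∧ dx_i ∧ dx_j = sum_{i<j, k} (∂g_{ij}/∂x_k) dx_k ∧ dx_i ∧ dx_j.
Expand each term, using dx_k ∧ dx_i ∧ dx_j = sgn(permutation) dx_{(a)} ∧ dx_{(b)} ∧ dx_{(c)} with (a < b < c) sorted:
  d(x*z) includes (∂/∂z)(x*z) dz = (x) dz, which multiplied by dx ∧ dy gives (x) dx ∧ dy ∧ dz
  d(-4*x*y) includes (∂/∂x)(-4*x*y) dx = (-4*y) dx, which multiplied by dy ∧ dz gives (-4*y) dx ∧ dy ∧ dz
Collecting like 3-forms: d(omega) = (x - 4*y) dx ∧ dy ∧ dz.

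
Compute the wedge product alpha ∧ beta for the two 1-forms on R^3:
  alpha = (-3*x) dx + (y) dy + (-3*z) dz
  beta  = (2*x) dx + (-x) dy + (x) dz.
alpha ∧ beta = (x*(3*x - 2*y)) dx ∧ dy + (3*x*(-x + 2*z)) dx ∧ dz + (x*(y - 3*z)) dy ∧ dz

Distribute the wedge, using dx_i ∧ dx_j = -dx_j ∧ dx_i and dx_i ∧ dx_i = 0. For each pair (i, j) with i < j, the coefficient of dx_i ∧ dx_j in alpha ∧ beta is (alpha_i * beta_j - alpha_j * beta_i). Collecting: alpha ∧ beta = (x*(3*x - 2*y)) dx ∧ dy + (3*x*(-x + 2*z)) dx ∧ dz + (x*(y - 3*z)) dy ∧ dz.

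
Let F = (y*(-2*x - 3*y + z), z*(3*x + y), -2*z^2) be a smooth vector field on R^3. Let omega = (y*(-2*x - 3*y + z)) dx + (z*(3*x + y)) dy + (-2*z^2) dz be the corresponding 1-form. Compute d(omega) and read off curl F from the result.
d(omega) = (-3*x - y) dy ∧ dz + (y) dz ∧ dx + (2*x + 6*y + 2*z) dx ∧ dy; curl F = (-3*x - y, y, 2*x + 6*y + 2*z)

d omega = sum_{i<j} (∂f_j/∂x_i - ∂f_i/∂x_j) dx_i ∧ dx_j. Under the identification (dy ∧ dz, dz ∧ dx, dx ∧ dy) ↔ (e_x, e_y, e_z), the coefficients are exactly the components of curl F. Compute:
  ∂R/∂y - ∂Q/∂z = (0) - (3*x + y) = -3*x - y
  ∂P/∂z - ∂R/∂x = (y) - (0) = y
  ∂Q/∂x - ∂P/∂y = (3*z) - (-2*x - 6*y + z) = 2*x + 6*y + 2*z.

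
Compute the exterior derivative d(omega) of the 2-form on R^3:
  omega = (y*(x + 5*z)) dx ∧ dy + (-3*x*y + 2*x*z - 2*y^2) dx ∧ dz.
d(omega) = (3*x + 9*y) dx ∧ dy ∧ dz

For a 2-form omega = sum_{i<j} g_{ij} dx_i ∧ dx_j, the exterior derivative is
  d(omega) = sum_{i<j} d(g_{ij}) ∧ dx_i ∧ dx_j = sum_{i<j, k} (∂g_{ij}/∂x_k) dx_k ∧ dx_i ∧ dx_j.
Expand each term, using dx_k ∧ dx_i ∧ dx_j = sgn(permutation) dx_{(a)} ∧ dx_{(b)} ∧ dx_{(c)} with (a < b < c) sorted:
  d(y*(x + 5*z)) includes (∂/∂z)(y*(x + 5*z)) dz = (5*y) dz, which multiplied by dx ∧ dy gives (5*y) dx ∧ dy ∧ dz
  d(-3*x*y + 2*x*z - 2*y^2) includes (∂/∂y)(-3*x*y + 2*x*z - 2*y^2) dy = (-3*x - 4*y) dy, which multiplied by dx ∧ dz gives (3*x + 4*y) dx ∧ dy ∧ dz
Collecting like 3-forms: d(omega) = (3*x + 9*y) dx ∧ dy ∧ dz.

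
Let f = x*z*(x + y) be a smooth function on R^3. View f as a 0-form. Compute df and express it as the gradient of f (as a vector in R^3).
df = (z*(2*x + y)) dx + (x*z) dy + (x*(x + y)) dz; grad f = (z*(2*x + y), x*z, x*(x + y))

For a 0-form f, d f = (∂f/∂x) dx + (∂f/∂y) dy + (∂f/∂z) dz. The components of the vector representation are exactly the entries of grad f in Cartesian coordinates:
  ∂f/∂x = z*(2*x + y)
  ∂f/∂y = x*z
  ∂f/∂z = x*(x + y).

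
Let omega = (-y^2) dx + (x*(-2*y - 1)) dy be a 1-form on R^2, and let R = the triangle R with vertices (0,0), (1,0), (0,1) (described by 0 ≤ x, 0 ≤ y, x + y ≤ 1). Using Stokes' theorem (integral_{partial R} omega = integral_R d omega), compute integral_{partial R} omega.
integral_(partial R) omega = -1/2

Stokes: integral_partial_R omega = integral_R d omega with d omega = (∂Q/∂x - ∂P/∂y) dx ∧ dy.
  ∂Q/∂x = -2*y - 1
  ∂P/∂y = -2*y
  integrand = ∂Q/∂x - ∂P/∂y = -1.
Integrating over R: integral_0^1 integral_0^{1-x} (-1) dy dx = -1/2.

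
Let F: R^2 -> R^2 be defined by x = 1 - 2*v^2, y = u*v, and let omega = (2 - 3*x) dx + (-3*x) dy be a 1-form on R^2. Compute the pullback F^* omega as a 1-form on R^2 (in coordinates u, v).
F^* omega = (6*v^3 - 3*v) du + (6*u*v^2 - 3*u - 24*v^3 + 4*v) dv

Using F^*(f dg) = (f ∘ F) d(g ∘ F), substitute each coordinate x_i by F_i(u, v) in f_i, and replace dx_i by d F_i = (∂F_i/∂u) du + (∂F_i/∂v) dv.
  For the x component: f_1(F) = 6*v^2 - 1; d F_1 = (0) du + (-4*v) dv
  For the y component: f_2(F) = 6*v^2 - 3; d F_2 = (v) du + (u) dv
Combining and collecting du, dv coefficients:
  coeff of du: 6*v^3 - 3*v
  coeff of dv: 6*u*v^2 - 3*u - 24*v^3 + 4*v
F^* omega = (6*v^3 - 3*v) du + (6*u*v^2 - 3*u - 24*v^3 + 4*v) dv.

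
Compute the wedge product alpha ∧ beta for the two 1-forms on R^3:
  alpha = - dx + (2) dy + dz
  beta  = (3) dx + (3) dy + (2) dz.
alpha ∧ beta = (-9) dx ∧ dy + (-5) dx ∧ dz + (1) dy ∧ dz

Distribute the wedge, using dx_i ∧ dx_j = -dx_j ∧ dx_i and dx_i ∧ dx_i = 0. For each pair (i, j) with i < j, the coefficient of dx_i ∧ dx_j in alpha ∧ beta is (alpha_i * beta_j - alpha_j * beta_i). Collecting: alpha ∧ beta = (-9) dx ∧ dy + (-5) dx ∧ dz + (1) dy ∧ dz.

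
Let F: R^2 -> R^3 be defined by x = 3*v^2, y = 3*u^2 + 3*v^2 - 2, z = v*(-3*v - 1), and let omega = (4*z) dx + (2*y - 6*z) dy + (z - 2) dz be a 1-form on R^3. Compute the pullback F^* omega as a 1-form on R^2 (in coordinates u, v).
F^* omega = (12*u*(3*u^2 + 12*v^2 + 3*v - 2)) du + (36*u^2*v + 90*v^3 + 21*v^2 - 11*v + 2) dv

Using F^*(f dg) = (f ∘ F) d(g ∘ F), substitute each coordinate x_i by F_i(u, v) in f_i, and replace dx_i by d F_i = (∂F_i/∂u) du + (∂F_i/∂v) dv.
  For the x component: f_1(F) = 4*v*(-3*v - 1); d F_1 = (0) du + (6*v) dv
  For the y component: f_2(F) = 6*u^2 + 24*v^2 + 6*v - 4; d F_2 = (6*u) du + (6*v) dv
  For the z component: f_3(F) = -3*v^2 - v - 2; d F_3 = (0) du + (-6*v - 1) dv
Combining and collecting du, dv coefficients:
  coeff of du: 12*u*(3*u^2 + 12*v^2 + 3*v - 2)
  coeff of dv: 36*u^2*v + 90*v^3 + 21*v^2 - 11*v + 2
F^* omega = (12*u*(3*u^2 + 12*v^2 + 3*v - 2)) du + (36*u^2*v + 90*v^3 + 21*v^2 - 11*v + 2) dv.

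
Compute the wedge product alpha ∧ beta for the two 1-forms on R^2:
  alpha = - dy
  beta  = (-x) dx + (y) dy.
alpha ∧ beta = (-x) dx ∧ dy

Distribute the wedge, using dx_i ∧ dx_j = -dx_j ∧ dx_i and dx_i ∧ dx_i = 0. For each pair (i, j) with i < j, the coefficient of dx_i ∧ dx_j in alpha ∧ beta is (alpha_i * beta_j - alpha_j * beta_i). Collecting: alpha ∧ beta = (-x) dx ∧ dy.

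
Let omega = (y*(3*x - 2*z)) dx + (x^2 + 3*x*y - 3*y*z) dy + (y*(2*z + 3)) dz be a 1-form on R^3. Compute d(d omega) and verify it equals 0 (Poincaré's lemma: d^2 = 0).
d(d omega) = 0

Step 1: d omega = sum_{i<j} (∂f_j/∂x_i - ∂f_i/∂x_j) dx_i ∧ dx_j:
  coeff of dx ∧ dy: -x + 3*y + 2*z
  coeff of dx ∧ dz: 2*y
  coeff of dy ∧ dz: 3*y + 2*z + 3
Step 2: Apply d again to each 2-form coefficient. The only possible 3-form in R^3 is dx ∧ dy ∧ dz, with coefficient
  ∂(coeff of dy∧dz)/∂x - ∂(coeff of dx∧dz)/∂y + ∂(coeff of dx∧dy)/∂z
  = ∂/∂x (3*y + 2*z + 3) - ∂/∂y (2*y) + ∂/∂z (-x + 3*y + 2*z).
Each of these terms simplifies to sums of mixed partials that cancel in pairs. The result is 0 (by equality of mixed partials for smooth functions — Schwarz / Clairaut).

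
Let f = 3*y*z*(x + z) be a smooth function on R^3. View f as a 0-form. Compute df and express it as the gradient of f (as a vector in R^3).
df = (3*y*z) dx + (3*z*(x + z)) dy + (3*y*(x + 2*z)) dz; grad f = (3*y*z, 3*z*(x + z), 3*y*(x + 2*z))

For a 0-form f, d f = (∂f/∂x) dx + (∂f/∂y) dy + (∂f/∂z) dz. The components of the vector representation are exactly the entries of grad f in Cartesian coordinates:
  ∂f/∂x = 3*y*z
  ∂f/∂y = 3*z*(x + z)
  ∂f/∂z = 3*y*(x + 2*z).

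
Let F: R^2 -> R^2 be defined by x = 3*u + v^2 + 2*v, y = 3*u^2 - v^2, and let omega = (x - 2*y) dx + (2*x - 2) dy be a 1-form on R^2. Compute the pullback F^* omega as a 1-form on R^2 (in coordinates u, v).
F^* omega = (18*u^2 + 12*u*v^2 + 24*u*v - 3*u + 9*v^2 + 6*v) du + (-12*u^2*v - 12*u^2 - 6*u*v + 6*u + 2*v^3 + 2*v^2 + 8*v) dv

Using F^*(f dg) = (f ∘ F) d(g ∘ F), substitute each coordinate x_i by F_i(u, v) in f_i, and replace dx_i by d F_i = (∂F_i/∂u) du + (∂F_i/∂v) dv.
  For the x component: f_1(F) = -6*u^2 + 3*u + 3*v^2 + 2*v; d F_1 = (3) du + (2*v + 2) dv
  For the y component: f_2(F) = 6*u + 2*v^2 + 4*v - 2; d F_2 = (6*u) du + (-2*v) dv
Combining and collecting du, dv coefficients:
  coeff of du: 18*u^2 + 12*u*v^2 + 24*u*v - 3*u + 9*v^2 + 6*v
  coeff of dv: -12*u^2*v - 12*u^2 - 6*u*v + 6*u + 2*v^3 + 2*v^2 + 8*v
F^* omega = (18*u^2 + 12*u*v^2 + 24*u*v - 3*u + 9*v^2 + 6*v) du + (-12*u^2*v - 12*u^2 - 6*u*v + 6*u + 2*v^3 + 2*v^2 + 8*v) dv.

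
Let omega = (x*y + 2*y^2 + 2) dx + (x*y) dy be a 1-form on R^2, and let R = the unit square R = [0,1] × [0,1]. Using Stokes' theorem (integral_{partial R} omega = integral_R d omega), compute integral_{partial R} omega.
integral_(partial R) omega = -2

Stokes: integral_partial_R omega = integral_R d omega with d omega = (∂Q/∂x - ∂P/∂y) dx ∧ dy.
  ∂Q/∂x = y
  ∂P/∂y = x + 4*y
  integrand = ∂Q/∂x - ∂P/∂y = -x - 3*y.
Integrating over R: integral_0^1 integral_0^1 (-x - 3*y) dx dy = -2.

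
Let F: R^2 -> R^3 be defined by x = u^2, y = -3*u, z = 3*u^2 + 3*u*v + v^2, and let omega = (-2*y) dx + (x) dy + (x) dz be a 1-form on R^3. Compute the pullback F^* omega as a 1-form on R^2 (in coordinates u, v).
F^* omega = (3*u^2*(2*u + v + 3)) du + (u^2*(3*u + 2*v)) dv

Using F^*(f dg) = (f ∘ F) d(g ∘ F), substitute each coordinate x_i by F_i(u, v) in f_i, and replace dx_i by d F_i = (∂F_i/∂u) du + (∂F_i/∂v) dv.
  For the x component: f_1(F) = 6*u; d F_1 = (2*u) du + (0) dv
  For the y component: f_2(F) = u^2; d F_2 = (-3) du + (0) dv
  For the z component: f_3(F) = u^2; d F_3 = (6*u + 3*v) du + (3*u + 2*v) dv
Combining and collecting du, dv coefficients:
  coeff of du: 3*u^2*(2*u + v + 3)
  coeff of dv: u^2*(3*u + 2*v)
F^* omega = (3*u^2*(2*u + v + 3)) du + (u^2*(3*u + 2*v)) dv.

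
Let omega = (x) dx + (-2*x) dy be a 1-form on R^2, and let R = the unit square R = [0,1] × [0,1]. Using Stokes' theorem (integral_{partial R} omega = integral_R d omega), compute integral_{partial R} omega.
integral_(partial R) omega = -2

Stokes: integral_partial_R omega = integral_R d omega with d omega = (∂Q/∂x - ∂P/∂y) dx ∧ dy.
  ∂Q/∂x = -2
  ∂P/∂y = 0
  integrand = ∂Q/∂x - ∂P/∂y = -2.
Integrating over R: integral_0^1 integral_0^1 (-2) dx dy = -2.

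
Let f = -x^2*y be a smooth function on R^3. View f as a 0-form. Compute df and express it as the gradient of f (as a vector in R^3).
df = (-2*x*y) dx + (-x^2) dy + (0) dz; grad f = (-2*x*y, -x^2, 0)

For a 0-form f, d f = (∂f/∂x) dx + (∂f/∂y) dy + (∂f/∂z) dz. The components of the vector representation are exactly the entries of grad f in Cartesian coordinates:
  ∂f/∂x = -2*x*y
  ∂f/∂y = -x^2
  ∂f/∂z = 0.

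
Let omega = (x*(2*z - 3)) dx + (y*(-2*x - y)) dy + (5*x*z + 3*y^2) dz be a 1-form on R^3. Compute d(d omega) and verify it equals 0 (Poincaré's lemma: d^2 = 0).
d(d omega) = 0

Step 1: d omega = sum_{i<j} (∂f_j/∂x_i - ∂f_i/∂x_j) dx_i ∧ dx_j:
  coeff of dx ∧ dy: -2*y
  coeff of dx ∧ dz: -2*x + 5*z
  coeff of dy ∧ dz: 6*y
Step 2: Apply d again to each 2-form coefficient. The only possible 3-form in R^3 is dx ∧ dy ∧ dz, with coefficient
  ∂(coeff of dy∧dz)/∂x - ∂(coeff of dx∧dz)/∂y + ∂(coeff of dx∧dy)/∂z
  = ∂/∂x (6*y) - ∂/∂y (-2*x + 5*z) + ∂/∂z (-2*y).
Each of these terms simplifies to sums of mixed partials that cancel in pairs. The result is 0 (by equality of mixed partials for smooth functions — Schwarz / Clairaut).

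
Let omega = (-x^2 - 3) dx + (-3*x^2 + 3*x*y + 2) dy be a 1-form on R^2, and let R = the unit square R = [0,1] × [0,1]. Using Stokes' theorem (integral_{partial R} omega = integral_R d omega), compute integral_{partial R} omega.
integral_(partial R) omega = -3/2

Stokes: integral_partial_R omega = integral_R d omega with d omega = (∂Q/∂x - ∂P/∂y) dx ∧ dy.
  ∂Q/∂x = -6*x + 3*y
  ∂P/∂y = 0
  integrand = ∂Q/∂x - ∂P/∂y = -6*x + 3*y.
Integrating over R: integral_0^1 integral_0^1 (-6*x + 3*y) dx dy = -3/2.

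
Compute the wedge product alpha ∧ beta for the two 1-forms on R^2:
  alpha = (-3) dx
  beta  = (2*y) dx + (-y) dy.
alpha ∧ beta = (3*y) dx ∧ dy

Distribute the wedge, using dx_i ∧ dx_j = -dx_j ∧ dx_i and dx_i ∧ dx_i = 0. For each pair (i, j) with i < j, the coefficient of dx_i ∧ dx_j in alpha ∧ beta is (alpha_i * beta_j - alpha_j * beta_i). Collecting: alpha ∧ beta = (3*y) dx ∧ dy.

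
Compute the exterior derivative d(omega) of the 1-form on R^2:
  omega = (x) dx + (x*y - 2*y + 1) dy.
d(omega) = (y) dx ∧ dy

For a 1-form omega = sum_i f_i dx_i, the exterior derivative is
  d(omega) = sum_{i < j} (∂f_j/∂x_i - ∂f_i/∂x_j) dx_i ∧ dx_j.
  coefficient of dx ∧ dy: ∂f_2/∂x - ∂f_1/∂y = ∂(x*y - 2*y + 1)/∂x - ∂(x)/∂y = y
Assembling: d(omega) = (y) dx ∧ dy.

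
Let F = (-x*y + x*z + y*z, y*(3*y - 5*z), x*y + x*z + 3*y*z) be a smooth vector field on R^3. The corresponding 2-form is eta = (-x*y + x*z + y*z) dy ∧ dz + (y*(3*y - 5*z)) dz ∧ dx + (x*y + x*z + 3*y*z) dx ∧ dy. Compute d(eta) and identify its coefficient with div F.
d(eta) = (x + 8*y - 4*z) dx ∧ dy ∧ dz; div F = x + 8*y - 4*z

For a 2-form in R^3 of the form above, applying d gives a 3-form with coefficient ∂P/∂x + ∂Q/∂y + ∂R/∂z:
  ∂P/∂x = -y + z
  ∂Q/∂y = 6*y - 5*z
  ∂R/∂z = x + 3*y
Sum = x + 8*y - 4*z, which is exactly div F.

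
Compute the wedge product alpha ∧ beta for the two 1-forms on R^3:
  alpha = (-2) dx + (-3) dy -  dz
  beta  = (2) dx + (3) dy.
alpha ∧ beta = (2) dx ∧ dz + (3) dy ∧ dz

Distribute the wedge, using dx_i ∧ dx_j = -dx_j ∧ dx_i and dx_i ∧ dx_i = 0. For each pair (i, j) with i < j, the coefficient of dx_i ∧ dx_j in alpha ∧ beta is (alpha_i * beta_j - alpha_j * beta_i). Collecting: alpha ∧ beta = (2) dx ∧ dz + (3) dy ∧ dz.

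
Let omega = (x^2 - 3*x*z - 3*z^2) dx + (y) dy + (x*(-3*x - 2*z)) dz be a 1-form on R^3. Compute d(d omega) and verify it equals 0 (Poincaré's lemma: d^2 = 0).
d(d omega) = 0

Step 1: d omega = sum_{i<j} (∂f_j/∂x_i - ∂f_i/∂x_j) dx_i ∧ dx_j:
  coeff of dx ∧ dy: 0
  coeff of dx ∧ dz: -3*x + 4*z
  coeff of dy ∧ dz: 0
Step 2: Apply d again to each 2-form coefficient. The only possible 3-form in R^3 is dx ∧ dy ∧ dz, with coefficient
  ∂(coeff of dy∧dz)/∂x - ∂(coeff of dx∧dz)/∂y + ∂(coeff of dx∧dy)/∂z
  = ∂/∂x (0) - ∂/∂y (-3*x + 4*z) + ∂/∂z (0).
Each of these terms simplifies to sums of mixed partials that cancel in pairs. The result is 0 (by equality of mixed partials for smooth functions — Schwarz / Clairaut).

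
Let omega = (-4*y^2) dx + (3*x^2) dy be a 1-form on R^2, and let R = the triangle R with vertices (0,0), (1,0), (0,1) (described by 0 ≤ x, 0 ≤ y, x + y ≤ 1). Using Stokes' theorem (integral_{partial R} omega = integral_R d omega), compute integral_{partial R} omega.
integral_(partial R) omega = 7/3

Stokes: integral_partial_R omega = integral_R d omega with d omega = (∂Q/∂x - ∂P/∂y) dx ∧ dy.
  ∂Q/∂x = 6*x
  ∂P/∂y = -8*y
  integrand = ∂Q/∂x - ∂P/∂y = 6*x + 8*y.
Integrating over R: integral_0^1 integral_0^{1-x} (6*x + 8*y) dy dx = 7/3.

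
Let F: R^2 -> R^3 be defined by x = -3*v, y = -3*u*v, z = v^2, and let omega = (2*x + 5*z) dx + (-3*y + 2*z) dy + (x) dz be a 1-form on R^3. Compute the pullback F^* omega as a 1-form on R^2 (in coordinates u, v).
F^* omega = (v^2*(-27*u - 6*v)) du + (3*v*(-9*u^2 - 2*u*v - 7*v + 6)) dv

Using F^*(f dg) = (f ∘ F) d(g ∘ F), substitute each coordinate x_i by F_i(u, v) in f_i, and replace dx_i by d F_i = (∂F_i/∂u) du + (∂F_i/∂v) dv.
  For the x component: f_1(F) = v*(5*v - 6); d F_1 = (0) du + (-3) dv
  For the y component: f_2(F) = v*(9*u + 2*v); d F_2 = (-3*v) du + (-3*u) dv
  For the z component: f_3(F) = -3*v; d F_3 = (0) du + (2*v) dv
Combining and collecting du, dv coefficients:
  coeff of du: v^2*(-27*u - 6*v)
  coeff of dv: 3*v*(-9*u^2 - 2*u*v - 7*v + 6)
F^* omega = (v^2*(-27*u - 6*v)) du + (3*v*(-9*u^2 - 2*u*v - 7*v + 6)) dv.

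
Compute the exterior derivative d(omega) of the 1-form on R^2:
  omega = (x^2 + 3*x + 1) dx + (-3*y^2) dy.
d(omega) = 0

For a 1-form omega = sum_i f_i dx_i, the exterior derivative is
  d(omega) = sum_{i < j} (∂f_j/∂x_i - ∂f_i/∂x_j) dx_i ∧ dx_j.

Assembling: d(omega) = 0.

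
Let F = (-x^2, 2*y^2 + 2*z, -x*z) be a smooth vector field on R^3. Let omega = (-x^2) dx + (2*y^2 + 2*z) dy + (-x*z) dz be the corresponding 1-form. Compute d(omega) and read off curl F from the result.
d(omega) = (-2) dy ∧ dz + (z) dz ∧ dx + (0) dx ∧ dy; curl F = (-2, z, 0)

d omega = sum_{i<j} (∂f_j/∂x_i - ∂f_i/∂x_j) dx_i ∧ dx_j. Under the identification (dy ∧ dz, dz ∧ dx, dx ∧ dy) ↔ (e_x, e_y, e_z), the coefficients are exactly the components of curl F. Compute:
  ∂R/∂y - ∂Q/∂z = (0) - (2) = -2
  ∂P/∂z - ∂R/∂x = (0) - (-z) = z
  ∂Q/∂x - ∂P/∂y = (0) - (0) = 0.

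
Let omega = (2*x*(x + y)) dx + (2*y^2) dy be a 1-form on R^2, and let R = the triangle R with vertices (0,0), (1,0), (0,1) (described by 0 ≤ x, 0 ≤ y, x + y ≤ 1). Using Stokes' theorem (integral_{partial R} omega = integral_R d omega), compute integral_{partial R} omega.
integral_(partial R) omega = -1/3

Stokes: integral_partial_R omega = integral_R d omega with d omega = (∂Q/∂x - ∂P/∂y) dx ∧ dy.
  ∂Q/∂x = 0
  ∂P/∂y = 2*x
  integrand = ∂Q/∂x - ∂P/∂y = -2*x.
Integrating over R: integral_0^1 integral_0^{1-x} (-2*x) dy dx = -1/3.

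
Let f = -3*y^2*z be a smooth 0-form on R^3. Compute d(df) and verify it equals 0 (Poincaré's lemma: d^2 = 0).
d(df) = 0

Step 1: df = sum_i (∂f/∂x_i) dx_i = (0) dx + (-6*y*z) dy + (-3*y^2) dz.
Step 2: Apply d again. Using the 1-form formula, the coefficient of dx ∧ dy in d(df) is ∂^2 f/∂x ∂y - ∂^2 f/∂y ∂x = (0) - (0) = 0 (equality of mixed partials for smooth f).
Similarly for dx ∧ dz and dy ∧ dz — all coefficients vanish. So d(df) = 0.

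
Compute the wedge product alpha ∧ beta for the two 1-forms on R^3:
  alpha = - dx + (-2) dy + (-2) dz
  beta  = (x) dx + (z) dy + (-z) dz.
alpha ∧ beta = (2*x - z) dx ∧ dy + (2*x + z) dx ∧ dz + (4*z) dy ∧ dz

Distribute the wedge, using dx_i ∧ dx_j = -dx_j ∧ dx_i and dx_i ∧ dx_i = 0. For each pair (i, j) with i < j, the coefficient of dx_i ∧ dx_j in alpha ∧ beta is (alpha_i * beta_j - alpha_j * beta_i). Collecting: alpha ∧ beta = (2*x - z) dx ∧ dy + (2*x + z) dx ∧ dz + (4*z) dy ∧ dz.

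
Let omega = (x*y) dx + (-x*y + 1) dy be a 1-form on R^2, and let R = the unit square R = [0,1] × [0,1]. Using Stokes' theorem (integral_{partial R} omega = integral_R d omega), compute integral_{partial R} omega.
integral_(partial R) omega = -1

Stokes: integral_partial_R omega = integral_R d omega with d omega = (∂Q/∂x - ∂P/∂y) dx ∧ dy.
  ∂Q/∂x = -y
  ∂P/∂y = x
  integrand = ∂Q/∂x - ∂P/∂y = -x - y.
Integrating over R: integral_0^1 integral_0^1 (-x - y) dx dy = -1.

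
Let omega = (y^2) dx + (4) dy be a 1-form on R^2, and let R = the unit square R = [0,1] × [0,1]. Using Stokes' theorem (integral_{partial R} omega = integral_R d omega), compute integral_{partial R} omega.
integral_(partial R) omega = -1

Stokes: integral_partial_R omega = integral_R d omega with d omega = (∂Q/∂x - ∂P/∂y) dx ∧ dy.
  ∂Q/∂x = 0
  ∂P/∂y = 2*y
  integrand = ∂Q/∂x - ∂P/∂y = -2*y.
Integrating over R: integral_0^1 integral_0^1 (-2*y) dx dy = -1.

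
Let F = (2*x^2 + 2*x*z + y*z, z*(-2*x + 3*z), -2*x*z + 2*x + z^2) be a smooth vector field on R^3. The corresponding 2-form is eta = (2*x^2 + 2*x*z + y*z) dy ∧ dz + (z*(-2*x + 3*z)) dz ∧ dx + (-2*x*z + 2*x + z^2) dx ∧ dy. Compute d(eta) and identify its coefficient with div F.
d(eta) = (2*x + 4*z) dx ∧ dy ∧ dz; div F = 2*x + 4*z

For a 2-form in R^3 of the form above, applying d gives a 3-form with coefficient ∂P/∂x + ∂Q/∂y + ∂R/∂z:
  ∂P/∂x = 4*x + 2*z
  ∂Q/∂y = 0
  ∂R/∂z = -2*x + 2*z
Sum = 2*x + 4*z, which is exactly div F.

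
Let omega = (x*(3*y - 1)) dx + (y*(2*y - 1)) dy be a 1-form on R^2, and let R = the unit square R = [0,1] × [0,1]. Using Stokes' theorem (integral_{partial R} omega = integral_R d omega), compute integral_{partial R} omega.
integral_(partial R) omega = -3/2

Stokes: integral_partial_R omega = integral_R d omega with d omega = (∂Q/∂x - ∂P/∂y) dx ∧ dy.
  ∂Q/∂x = 0
  ∂P/∂y = 3*x
  integrand = ∂Q/∂x - ∂P/∂y = -3*x.
Integrating over R: integral_0^1 integral_0^1 (-3*x) dx dy = -3/2.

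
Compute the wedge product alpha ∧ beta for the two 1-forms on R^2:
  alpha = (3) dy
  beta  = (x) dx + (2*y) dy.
alpha ∧ beta = (-3*x) dx ∧ dy

Distribute the wedge, using dx_i ∧ dx_j = -dx_j ∧ dx_i and dx_i ∧ dx_i = 0. For each pair (i, j) with i < j, the coefficient of dx_i ∧ dx_j in alpha ∧ beta is (alpha_i * beta_j - alpha_j * beta_i). Collecting: alpha ∧ beta = (-3*x) dx ∧ dy.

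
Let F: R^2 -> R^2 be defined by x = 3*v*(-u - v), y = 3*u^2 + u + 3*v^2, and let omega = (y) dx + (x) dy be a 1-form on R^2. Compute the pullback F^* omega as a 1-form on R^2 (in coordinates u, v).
F^* omega = (3*v*(-9*u^2 - 6*u*v - 2*u - 3*v^2 - v)) du + (-9*u^3 - 18*u^2*v - 3*u^2 - 27*u*v^2 - 6*u*v - 36*v^3) dv

Using F^*(f dg) = (f ∘ F) d(g ∘ F), substitute each coordinate x_i by F_i(u, v) in f_i, and replace dx_i by d F_i = (∂F_i/∂u) du + (∂F_i/∂v) dv.
  For the x component: f_1(F) = 3*u^2 + u + 3*v^2; d F_1 = (-3*v) du + (-3*u - 6*v) dv
  For the y component: f_2(F) = 3*v*(-u - v); d F_2 = (6*u + 1) du + (6*v) dv
Combining and collecting du, dv coefficients:
  coeff of du: 3*v*(-9*u^2 - 6*u*v - 2*u - 3*v^2 - v)
  coeff of dv: -9*u^3 - 18*u^2*v - 3*u^2 - 27*u*v^2 - 6*u*v - 36*v^3
F^* omega = (3*v*(-9*u^2 - 6*u*v - 2*u - 3*v^2 - v)) du + (-9*u^3 - 18*u^2*v - 3*u^2 - 27*u*v^2 - 6*u*v - 36*v^3) dv.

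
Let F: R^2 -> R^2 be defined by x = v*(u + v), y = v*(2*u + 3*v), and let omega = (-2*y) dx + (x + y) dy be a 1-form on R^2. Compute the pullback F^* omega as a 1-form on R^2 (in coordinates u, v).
F^* omega = (2*v^2*(u + v)) du + (2*v*(u^2 + 6*u*v + 6*v^2)) dv

Using F^*(f dg) = (f ∘ F) d(g ∘ F), substitute each coordinate x_i by F_i(u, v) in f_i, and replace dx_i by d F_i = (∂F_i/∂u) du + (∂F_i/∂v) dv.
  For the x component: f_1(F) = 2*v*(-2*u - 3*v); d F_1 = (v) du + (u + 2*v) dv
  For the y component: f_2(F) = v*(3*u + 4*v); d F_2 = (2*v) du + (2*u + 6*v) dv
Combining and collecting du, dv coefficients:
  coeff of du: 2*v^2*(u + v)
  coeff of dv: 2*v*(u^2 + 6*u*v + 6*v^2)
F^* omega = (2*v^2*(u + v)) du + (2*v*(u^2 + 6*u*v + 6*v^2)) dv.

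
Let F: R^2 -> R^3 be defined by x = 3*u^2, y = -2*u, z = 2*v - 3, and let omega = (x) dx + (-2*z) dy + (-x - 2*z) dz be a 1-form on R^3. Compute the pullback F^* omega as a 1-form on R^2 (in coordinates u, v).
F^* omega = (18*u^3 + 8*v - 12) du + (-6*u^2 - 8*v + 12) dv

Using F^*(f dg) = (f ∘ F) d(g ∘ F), substitute each coordinate x_i by F_i(u, v) in f_i, and replace dx_i by d F_i = (∂F_i/∂u) du + (∂F_i/∂v) dv.
  For the x component: f_1(F) = 3*u^2; d F_1 = (6*u) du + (0) dv
  For the y component: f_2(F) = 6 - 4*v; d F_2 = (-2) du + (0) dv
  For the z component: f_3(F) = -3*u^2 - 4*v + 6; d F_3 = (0) du + (2) dv
Combining and collecting du, dv coefficients:
  coeff of du: 18*u^3 + 8*v - 12
  coeff of dv: -6*u^2 - 8*v + 12
F^* omega = (18*u^3 + 8*v - 12) du + (-6*u^2 - 8*v + 12) dv.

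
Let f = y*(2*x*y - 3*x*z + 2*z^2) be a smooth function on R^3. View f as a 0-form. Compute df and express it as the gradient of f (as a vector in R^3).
df = (y*(2*y - 3*z)) dx + (4*x*y - 3*x*z + 2*z^2) dy + (y*(-3*x + 4*z)) dz; grad f = (y*(2*y - 3*z), 4*x*y - 3*x*z + 2*z^2, y*(-3*x + 4*z))

For a 0-form f, d f = (∂f/∂x) dx + (∂f/∂y) dy + (∂f/∂z) dz. The components of the vector representation are exactly the entries of grad f in Cartesian coordinates:
  ∂f/∂x = y*(2*y - 3*z)
  ∂f/∂y = 4*x*y - 3*x*z + 2*z^2
  ∂f/∂z = y*(-3*x + 4*z).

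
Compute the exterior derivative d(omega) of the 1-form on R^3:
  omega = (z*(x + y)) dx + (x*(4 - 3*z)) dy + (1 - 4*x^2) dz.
d(omega) = (4 - 4*z) dx ∧ dy + (-9*x - y) dx ∧ dz + (3*x) dy ∧ dz

For a 1-form omega = sum_i f_i dx_i, the exterior derivative is
  d(omega) = sum_{i < j} (∂f_j/∂x_i - ∂f_i/∂x_j) dx_i ∧ dx_j.
  coefficient of dx ∧ dy: ∂f_2/∂x - ∂f_1/∂y = ∂(x*(4 - 3*z))/∂x - ∂(z*(x + y))/∂y = 4 - 4*z
  coefficient of dx ∧ dz: ∂f_3/∂x - ∂f_1/∂z = ∂(1 - 4*x^2)/∂x - ∂(z*(x + y))/∂z = -9*x - y
  coefficient of dy ∧ dz: ∂f_3/∂y - ∂f_2/∂z = ∂(1 - 4*x^2)/∂y - ∂(x*(4 - 3*z))/∂z = 3*x
Assembling: d(omega) = (4 - 4*z) dx ∧ dy + (-9*x - y) dx ∧ dz + (3*x) dy ∧ dz.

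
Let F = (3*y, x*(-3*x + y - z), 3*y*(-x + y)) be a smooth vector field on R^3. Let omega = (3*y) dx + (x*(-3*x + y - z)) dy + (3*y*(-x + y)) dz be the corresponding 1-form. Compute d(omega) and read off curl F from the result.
d(omega) = (-2*x + 6*y) dy ∧ dz + (3*y) dz ∧ dx + (-6*x + y - z - 3) dx ∧ dy; curl F = (-2*x + 6*y, 3*y, -6*x + y - z - 3)

d omega = sum_{i<j} (∂f_j/∂x_i - ∂f_i/∂x_j) dx_i ∧ dx_j. Under the identification (dy ∧ dz, dz ∧ dx, dx ∧ dy) ↔ (e_x, e_y, e_z), the coefficients are exactly the components of curl F. Compute:
  ∂R/∂y - ∂Q/∂z = (-3*x + 6*y) - (-x) = -2*x + 6*y
  ∂P/∂z - ∂R/∂x = (0) - (-3*y) = 3*y
  ∂Q/∂x - ∂P/∂y = (-6*x + y - z) - (3) = -6*x + y - z - 3.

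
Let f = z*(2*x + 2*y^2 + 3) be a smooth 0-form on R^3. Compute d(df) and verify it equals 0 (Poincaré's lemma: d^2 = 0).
d(df) = 0

Step 1: df = sum_i (∂f/∂x_i) dx_i = (2*z) dx + (4*y*z) dy + (2*x + 2*y^2 + 3) dz.
Step 2: Apply d again. Using the 1-form formula, the coefficient of dx ∧ dy in d(df) is ∂^2 f/∂x ∂y - ∂^2 f/∂y ∂x = (0) - (0) = 0 (equality of mixed partials for smooth f).
Similarly for dx ∧ dz and dy ∧ dz — all coefficients vanish. So d(df) = 0.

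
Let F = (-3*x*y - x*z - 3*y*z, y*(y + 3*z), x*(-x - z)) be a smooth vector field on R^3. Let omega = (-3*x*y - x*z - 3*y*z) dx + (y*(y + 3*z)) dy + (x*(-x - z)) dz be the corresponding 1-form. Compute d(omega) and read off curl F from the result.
d(omega) = (-3*y) dy ∧ dz + (x - 3*y + z) dz ∧ dx + (3*x + 3*z) dx ∧ dy; curl F = (-3*y, x - 3*y + z, 3*x + 3*z)

d omega = sum_{i<j} (∂f_j/∂x_i - ∂f_i/∂x_j) dx_i ∧ dx_j. Under the identification (dy ∧ dz, dz ∧ dx, dx ∧ dy) ↔ (e_x, e_y, e_z), the coefficients are exactly the components of curl F. Compute:
  ∂R/∂y - ∂Q/∂z = (0) - (3*y) = -3*y
  ∂P/∂z - ∂R/∂x = (-x - 3*y) - (-2*x - z) = x - 3*y + z
  ∂Q/∂x - ∂P/∂y = (0) - (-3*x - 3*z) = 3*x + 3*z.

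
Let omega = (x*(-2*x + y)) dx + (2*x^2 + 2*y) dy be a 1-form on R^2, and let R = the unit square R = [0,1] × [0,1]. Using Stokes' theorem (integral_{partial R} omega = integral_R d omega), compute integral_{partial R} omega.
integral_(partial R) omega = 3/2

Stokes: integral_partial_R omega = integral_R d omega with d omega = (∂Q/∂x - ∂P/∂y) dx ∧ dy.
  ∂Q/∂x = 4*x
  ∂P/∂y = x
  integrand = ∂Q/∂x - ∂P/∂y = 3*x.
Integrating over R: integral_0^1 integral_0^1 (3*x) dx dy = 3/2.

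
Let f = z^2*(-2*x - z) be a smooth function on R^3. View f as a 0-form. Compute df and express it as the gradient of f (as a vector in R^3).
df = (-2*z^2) dx + (0) dy + (z*(-4*x - 3*z)) dz; grad f = (-2*z^2, 0, z*(-4*x - 3*z))

For a 0-form f, d f = (∂f/∂x) dx + (∂f/∂y) dy + (∂f/∂z) dz. The components of the vector representation are exactly the entries of grad f in Cartesian coordinates:
  ∂f/∂x = -2*z^2
  ∂f/∂y = 0
  ∂f/∂z = z*(-4*x - 3*z).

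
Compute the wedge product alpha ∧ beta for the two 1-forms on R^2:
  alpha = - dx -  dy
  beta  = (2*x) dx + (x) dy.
alpha ∧ beta = (x) dx ∧ dy

Distribute the wedge, using dx_i ∧ dx_j = -dx_j ∧ dx_i and dx_i ∧ dx_i = 0. For each pair (i, j) with i < j, the coefficient of dx_i ∧ dx_j in alpha ∧ beta is (alpha_i * beta_j - alpha_j * beta_i). Collecting: alpha ∧ beta = (x) dx ∧ dy.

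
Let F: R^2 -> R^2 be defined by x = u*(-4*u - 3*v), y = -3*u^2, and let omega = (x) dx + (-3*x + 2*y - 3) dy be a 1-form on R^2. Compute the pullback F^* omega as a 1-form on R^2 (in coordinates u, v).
F^* omega = (u*(-4*u^2 - 18*u*v + 9*v^2 + 18)) du + (u^2*(12*u + 9*v)) dv

Using F^*(f dg) = (f ∘ F) d(g ∘ F), substitute each coordinate x_i by F_i(u, v) in f_i, and replace dx_i by d F_i = (∂F_i/∂u) du + (∂F_i/∂v) dv.
  For the x component: f_1(F) = u*(-4*u - 3*v); d F_1 = (-8*u - 3*v) du + (-3*u) dv
  For the y component: f_2(F) = 6*u^2 + 9*u*v - 3; d F_2 = (-6*u) du + (0) dv
Combining and collecting du, dv coefficients:
  coeff of du: u*(-4*u^2 - 18*u*v + 9*v^2 + 18)
  coeff of dv: u^2*(12*u + 9*v)
F^* omega = (u*(-4*u^2 - 18*u*v + 9*v^2 + 18)) du + (u^2*(12*u + 9*v)) dv.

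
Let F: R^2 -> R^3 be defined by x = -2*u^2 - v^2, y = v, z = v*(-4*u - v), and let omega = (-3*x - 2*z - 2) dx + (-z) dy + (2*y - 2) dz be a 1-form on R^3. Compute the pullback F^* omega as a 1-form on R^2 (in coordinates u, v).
F^* omega = (-24*u^3 - 32*u^2*v - 20*u*v^2 + 8*u - 8*v^2 + 8*v) du + (-12*u^2*v - 16*u*v^2 - 4*u*v + 8*u - 10*v^3 - 3*v^2 + 8*v) dv

Using F^*(f dg) = (f ∘ F) d(g ∘ F), substitute each coordinate x_i by F_i(u, v) in f_i, and replace dx_i by d F_i = (∂F_i/∂u) du + (∂F_i/∂v) dv.
  For the x component: f_1(F) = 6*u^2 + 8*u*v + 5*v^2 - 2; d F_1 = (-4*u) du + (-2*v) dv
  For the y component: f_2(F) = v*(4*u + v); d F_2 = (0) du + (1) dv
  For the z component: f_3(F) = 2*v - 2; d F_3 = (-4*v) du + (-4*u - 2*v) dv
Combining and collecting du, dv coefficients:
  coeff of du: -24*u^3 - 32*u^2*v - 20*u*v^2 + 8*u - 8*v^2 + 8*v
  coeff of dv: -12*u^2*v - 16*u*v^2 - 4*u*v + 8*u - 10*v^3 - 3*v^2 + 8*v
F^* omega = (-24*u^3 - 32*u^2*v - 20*u*v^2 + 8*u - 8*v^2 + 8*v) du + (-12*u^2*v - 16*u*v^2 - 4*u*v + 8*u - 10*v^3 - 3*v^2 + 8*v) dv.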